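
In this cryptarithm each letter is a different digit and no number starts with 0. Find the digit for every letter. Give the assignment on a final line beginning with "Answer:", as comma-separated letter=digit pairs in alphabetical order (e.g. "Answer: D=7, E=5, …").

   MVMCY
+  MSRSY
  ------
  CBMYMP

Step 1. [col 1: Y + Y ≡ P (mod 10)] Y=9 is one option consistent with column 1 (Y + Y ≡ P (mod 10), carry-in 0) — take it ⇒ Y=9.
Step 2. [C] the sum has 6 digits but both addends have 5; that extra leading digit C is the final carry, namely 1. So C=1.
Step 3. [col 1: Y + Y ≡ P (mod 10)] column 1 reads Y+Y+carry(0)=P with Y=9; with digits 1,9 already taken and all letters distinct, the only value for P is 8, so P=8.
Step 4. [col 2: C + S ≡ M (mod 10)] column 2 (C + S ≡ M (mod 10), carry-in 1) doesn't pin S yet; pick S=3 and continue ⇒ S=3.
Step 5. [col 2: C + S ≡ M (mod 10)] column 2 reads C+S+carry(1)=M with C=1, S=3; with digits 1,3,8,9 already taken and all letters distinct, the only value for M is 5 ⇒ M=5.
Step 6. [col 3: M + R ≡ Y (mod 10)] column 3: given M=5, Y=9, carry-in 0, and digits 1,3,5,8,9 already taken and all letters distinct, M+R≡Y (mod 10) forces R=4, so R=4.
Step 7. [col 4: V + S ≡ M (mod 10)] from column 4 (S=3, M=5, carry-in 0, digits 1,3,4,5,8,9 already taken and all letters distinct): V must equal 2. So V=2.
Step 8. [col 5: M + M ≡ B (mod 10)] column 5 reads M+M+carry(0)=B with M=5; with digits 1,2,3,4,5,8,9 already taken and all letters distinct, the only value for B is 0, so B=0.

Answer: B=0, C=1, M=5, P=8, R=4, S=3, V=2, Y=9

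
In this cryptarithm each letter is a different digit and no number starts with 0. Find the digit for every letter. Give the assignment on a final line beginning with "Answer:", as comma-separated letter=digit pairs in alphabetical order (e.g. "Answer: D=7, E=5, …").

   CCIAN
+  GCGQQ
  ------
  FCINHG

Step 1. [col 1: N + Q ≡ G (mod 10)] several values work for N in column 1 (N + Q ≡ G (mod 10), carry-in 0); try N=6 ⇒ N=6.
Step 2. [col 1: N + Q ≡ G (mod 10)] no forcing yet in column 1 (carry-in 0); Q=3 is free and consistent — try it, so Q=3.
Step 3. [F] F is the leading digit of a 6-digit sum of two 5-digit numbers; the final carry is exactly 1. So F=1.
Step 4. [col 1: N + Q ≡ G (mod 10)] from column 1 (N=6, Q=3, carry-in 0, digits 1,3,6 already taken and all letters distinct): G must equal 9 ⇒ G=9.
Step 5. [col 2: A + Q ≡ H (mod 10)] column 2 (A + Q ≡ H (mod 10), carry-in 0) doesn't pin H yet; pick H=5 and continue, so H=5.
Step 6. [col 2: A + Q ≡ H (mod 10)] from column 2 (Q=3, H=5, carry-in 0, digits 1,3,5,6,9 already taken and all letters distinct): A must equal 2 ⇒ A=2.
Step 7. [col 3: I + G ≡ N (mod 10)] in column 3 we have I+G≡N with carry-in 0; given G=9, N=6 and digits 1,2,3,5,6,9 already taken and all letters distinct, that pins I to 7 ⇒ I=7.
Step 8. [col 4: C + C ≡ I (mod 10)] from column 4 (I=7, carry-in 1, digits 1,2,3,5,6,7,9 already taken and all letters distinct): C must equal 8, so C=8.

Answer: A=2, C=8, F=1, G=9, H=5, I=7, N=6, Q=3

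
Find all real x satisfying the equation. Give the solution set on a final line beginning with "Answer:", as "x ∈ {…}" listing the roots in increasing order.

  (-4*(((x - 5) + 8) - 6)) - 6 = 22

Step 1. [(-4*(((x - 5) + 8) - 6)) - 6 = 22] the outer -6 inverts by adding 6. So sub: -4*(((x - 5) + 8) - 6) = 28.
Step 2. [-4*(((x - 5) + 8) - 6) = 28] LHS = -4·(…); ÷-4 both sides. So div: ((x - 5) + 8) - 6 = -7.
Step 3. [((x - 5) + 8) - 6 = -7] peel the -6: add 6 from each side. So sub: (x - 5) + 8 = -1.
Step 4. [(x - 5) + 8 = -1] +8 is outermost — subtract 8 both sides. So sub: x - 5 = -9.
Step 5. [x - 5 = -9] peel the -5: add 5 from each side, so sub: x = -4.

Answer: x ∈ {-4}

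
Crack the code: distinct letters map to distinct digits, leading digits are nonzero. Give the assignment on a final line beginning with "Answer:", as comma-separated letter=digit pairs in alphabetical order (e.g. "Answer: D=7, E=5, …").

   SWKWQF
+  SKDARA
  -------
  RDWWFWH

Step 1. [R] R is the leading digit of a 7-digit sum of two 6-digit numbers; the final carry is exactly 1. So R=1.
Step 2. [col 1: F + A ≡ H (mod 10)] several values work for H in column 1 (F + A ≡ H (mod 10), carry-in 0); try H=8, so H=8.
Step 3. [col 1: F + A ≡ H (mod 10)] column 1 (F + A ≡ H (mod 10), carry-in 0) doesn't pin A yet; pick A=2 and continue ⇒ A=2.
Step 4. [col 1: F + A ≡ H (mod 10)] from column 1 (A=2, H=8, carry-in 0, digits 1,2,8 already taken and all letters distinct): F must equal 6 ⇒ F=6.
Step 5. [col 2: Q + R ≡ W (mod 10)] column 2 (Q + R ≡ W (mod 10), carry-in 0) doesn't pin W yet; pick W=4 and continue. So W=4.
Step 6. [col 2: Q + R ≡ W (mod 10)] column 2: given R=1, W=4, carry-in 0, and digits 1,2,4,6,8 already taken and all letters distinct, Q+R≡W (mod 10) forces Q=3 ⇒ Q=3.
Step 7. [col 4: K + D ≡ W (mod 10)] several values work for K in column 4 (K + D ≡ W (mod 10), carry-in 0); try K=9, so K=9.
Step 8. [col 4: K + D ≡ W (mod 10)] column 4: given K=9, W=4, carry-in 0, and digits 1,2,3,4,6,8,9 already taken and all letters distinct, K+D≡W (mod 10) forces D=5, so D=5.
Step 9. [col 6: S + S ≡ D (mod 10)] from column 6 (D=5, carry-in 1, digits 1,2,3,4,5,6,8,9 already taken and all letters distinct): S must equal 7. So S=7.

Answer: A=2, D=5, F=6, H=8, K=9, Q=3, R=1, S=7, W=4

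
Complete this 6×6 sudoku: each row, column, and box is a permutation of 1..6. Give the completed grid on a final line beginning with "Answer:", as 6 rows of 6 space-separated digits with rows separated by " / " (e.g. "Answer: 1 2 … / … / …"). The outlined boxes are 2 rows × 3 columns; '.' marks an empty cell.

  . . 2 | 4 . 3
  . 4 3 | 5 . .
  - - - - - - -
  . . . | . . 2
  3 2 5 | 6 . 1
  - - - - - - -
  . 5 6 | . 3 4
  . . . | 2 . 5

Step 1. [r2c6∈{6}] only 6 remains possible at r2c6. So r2c6=6.
Step 2. [r2c1∈{1}] r2c1 is down to just 1, so r2c1=1.
Step 3. [r1c2∈{6}] only 6 remains possible at r1c2 ⇒ r1c2=6.
Step 4. [r3c2∈{1}] r3c2 is down to just 1 ⇒ r3c2=1.
Step 5. [r3c3∈{4}] nothing but 4 survives at r3c3, so r3c3=4.
Step 6. [r5c4∈{1}] nothing but 1 survives at r5c4 ⇒ r5c4=1.
Step 7. [r5c1∈{2}] only 2 remains possible at r5c1 ⇒ r5c1=2.
Step 8. [r1c1∈{5}] nothing but 5 survives at r1c1, so r1c1=5.
Step 9. [r2c5∈{2}] r2c5 has the single candidate 2, so r2c5=2.
Step 10. [r6c3∈{1}] only 1 remains possible at r6c3, so r6c3=1.
Step 11. [r6c2∈{3}] only 3 remains possible at r6c2, so r6c2=3.
Step 12. [r6c5∈{6}] r6c5 is down to just 6 ⇒ r6c5=6.
Step 13. [r6c1∈{4}] r6c1's peers cover all but 4 ⇒ r6c1=4.
Step 14. [r3c1∈{6}] r3c1 is down to just 6 ⇒ r3c1=6.
Step 15. [r3c5∈{5}] r3c5's peers cover all but 5. So r3c5=5.
Step 16. [r4c5∈{4}] only 4 remains possible at r4c5, so r4c5=4.
Step 17. [r1c5∈{1}] r1c5 is down to just 1 ⇒ r1c5=1.
Step 18. [r3c4∈{3}] r3c4's peers cover all but 3 ⇒ r3c4=3.

Answer: 5 6 2 4 1 3 / 1 4 3 5 2 6 / 6 1 4 3 5 2 / 3 2 5 6 4 1 / 2 5 6 1 3 4 / 4 3 1 2 6 5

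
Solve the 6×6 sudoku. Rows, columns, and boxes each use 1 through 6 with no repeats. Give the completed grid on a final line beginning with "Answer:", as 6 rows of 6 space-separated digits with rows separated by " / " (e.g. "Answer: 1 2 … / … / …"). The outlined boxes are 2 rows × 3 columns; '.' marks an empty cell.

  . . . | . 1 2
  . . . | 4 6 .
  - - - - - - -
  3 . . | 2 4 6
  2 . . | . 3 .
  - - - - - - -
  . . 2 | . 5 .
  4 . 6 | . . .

Step 1. [r6c2∈{1,3,5}] in row 6, 5 fits only at r6c2. So r6c2=5.
Step 2. [r5c2∈{1,3}] across box 5, 3 lands solely at r5c2. So r5c2=3.
Step 3. [r3c3∈{1,5}] row 3 places 5 nowhere but r3c3 ⇒ r3c3=5.
Step 4. [r5c1∈{1}] r5c1's peers cover all but 1. So r5c1=1.
Step 5. [r4c2∈{1,4,6}] row 4 places 6 nowhere but r4c2 ⇒ r4c2=6.
Step 6. [r4c3∈{1,4}] across row 4, 4 lands solely at r4c3 ⇒ r4c3=4.
Step 7. [r2c3∈{1,3}] 1 has one home in col 3: r2c3 ⇒ r2c3=1.
Step 8. [r2c6∈{3,5}] r2c6 is the only open cell in row 2 admitting 3. So r2c6=3.
Step 9. [r4c6∈{1,5}] in col 6, 5 fits only at r4c6 ⇒ r4c6=5.
Step 10. [r4c4∈{1}] r4c4 has the single candidate 1. So r4c4=1.
Step 11. [r2c1∈{5}] r2c1's peers cover all but 5. So r2c1=5.
Step 12. [r1c1∈{6}] only 6 remains possible at r1c1. So r1c1=6.
Step 13. [r6c5∈{2}] nothing but 2 survives at r6c5 ⇒ r6c5=2.
Step 14. [r6c6∈{1}] only 1 remains possible at r6c6. So r6c6=1.
Step 15. [r1c2∈{4}] r1c2 has the single candidate 4. So r1c2=4.
Step 16. [r5c4∈{6}] r5c4 has the single candidate 6. So r5c4=6.
Step 17. [r1c4∈{5}] r1c4 is down to just 5. So r1c4=5.
Step 18. [r3c2∈{1}] r3c2's peers cover all but 1. So r3c2=1.
Step 19. [r2c2∈{2}] r2c2 is down to just 2. So r2c2=2.
Step 20. [r1c3∈{3}] r1c3 has the single candidate 3, so r1c3=3.
Step 21. [r5c6∈{4}] r5c6 is down to just 4. So r5c6=4.
Step 22. [r6c4∈{3}] r6c4 has the single candidate 3 ⇒ r6c4=3.

Answer: 6 4 3 5 1 2 / 5 2 1 4 6 3 / 3 1 5 2 4 6 / 2 6 4 1 3 5 / 1 3 2 6 5 4 / 4 5 6 3 2 1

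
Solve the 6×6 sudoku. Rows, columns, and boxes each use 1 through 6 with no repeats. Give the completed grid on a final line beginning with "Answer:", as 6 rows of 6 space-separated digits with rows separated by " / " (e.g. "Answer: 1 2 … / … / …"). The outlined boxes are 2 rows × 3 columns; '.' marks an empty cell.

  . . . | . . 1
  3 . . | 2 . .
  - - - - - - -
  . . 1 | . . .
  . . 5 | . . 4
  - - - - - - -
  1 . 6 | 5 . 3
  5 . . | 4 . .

Step 1. [r5c5∈{2}] r5c5 has the single candidate 2. So r5c5=2.
Step 2. [r2c3∈{4}] r2c3 has the single candidate 4, so r2c3=4.
Step 3. [r3c6∈{2,5,6}] across col 6, 2 lands solely at r3c6. So r3c6=2.
Step 4. [r3c5∈{3,5,6}] in row 3, 5 fits only at r3c5, so r3c5=5.
Step 5. [r2c5∈{6}] r2c5 is down to just 6. So r2c5=6.
Step 6. [r1c2∈{2,5,6}] across row 1, 5 lands solely at r1c2. So r1c2=5.
Step 7. [r1c1∈{2,6}] 6 has one home in row 1: r1c1 ⇒ r1c1=6.
Step 8. [r4c4∈{1,3,6}] across col 4, 1 lands solely at r4c4 ⇒ r4c4=1.
Step 9. [r4c5∈{3}] r4c5's peers cover all but 3, so r4c5=3.
Step 10. [r3c2∈{3,4,6}] row 3 places 3 nowhere but r3c2, so r3c2=3.
Step 11. [r6c2∈{2}] r6c2's peers cover all but 2, so r6c2=2.
Step 12. [r3c1∈{4}] r3c1's peers cover all but 4. So r3c1=4.
Step 13. [r2c2∈{1}] r2c2 is down to just 1. So r2c2=1.
Step 14. [r6c6∈{6}] only 6 remains possible at r6c6 ⇒ r6c6=6.
Step 15. [r4c2∈{6}] nothing but 6 survives at r4c2 ⇒ r4c2=6.
Step 16. [r6c3∈{3}] r6c3's peers cover all but 3, so r6c3=3.
Step 17. [r1c4∈{3}] r1c4 is down to just 3. So r1c4=3.
Step 18. [r6c5∈{1}] nothing but 1 survives at r6c5, so r6c5=1.
Step 19. [r3c4∈{6}] r3c4's peers cover all but 6 ⇒ r3c4=6.
Step 20. [r5c2∈{4}] only 4 remains possible at r5c2. So r5c2=4.
Step 21. [r2c6∈{5}] r2c6's peers cover all but 5, so r2c6=5.
Step 22. [r1c3∈{2}] r1c3 is down to just 2 ⇒ r1c3=2.
Step 23. [r4c1∈{2}] r4c1 is down to just 2, so r4c1=2.
Step 24. [r1c5∈{4}] r1c5's peers cover all but 4. So r1c5=4.

Answer: 6 5 2 3 4 1 / 3 1 4 2 6 5 / 4 3 1 6 5 2 / 2 6 5 1 3 4 / 1 4 6 5 2 3 / 5 2 3 4 1 6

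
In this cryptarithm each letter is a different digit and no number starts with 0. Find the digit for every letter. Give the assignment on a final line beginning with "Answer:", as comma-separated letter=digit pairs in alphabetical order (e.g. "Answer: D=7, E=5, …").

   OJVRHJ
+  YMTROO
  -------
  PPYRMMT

Step 1. [col 1: J + O ≡ T (mod 10)] no forcing yet in column 1 (carry-in 0); O=7 is free and consistent — try it, so O=7.
Step 2. [col 1: J + O ≡ T (mod 10)] J=5 is one option consistent with column 1 (J + O ≡ T (mod 10), carry-in 0) — take it. So J=5.
Step 3. [col 1: J + O ≡ T (mod 10)] column 1: given J=5, O=7, carry-in 0, and digits 5,7 already taken and all letters distinct, J+O≡T (mod 10) forces T=2 ⇒ T=2.
Step 4. [P] P is the leading digit of a 7-digit sum of two 6-digit numbers; the final carry is exactly 1 ⇒ P=1.
Step 5. [col 2: H + O ≡ M (mod 10)] no forcing yet in column 2 (carry-in 1); H=0 is free and consistent — try it ⇒ H=0.
Step 6. [col 2: H + O ≡ M (mod 10)] from column 2 (H=0, O=7, carry-in 1, digits 0,1,2,5,7 already taken and all letters distinct): M must equal 8. So M=8.
Step 7. [col 3: R + R ≡ M (mod 10)] R=9 is one option consistent with column 3 (R + R ≡ M (mod 10), carry-in 0) — take it. So R=9.
Step 8. [col 4: V + T ≡ R (mod 10)] column 4 reads V+T+carry(1)=R with T=2, R=9; with digits 0,1,2,5,7,8,9 already taken and all letters distinct, the only value for V is 6, so V=6.
Step 9. [col 5: J + M ≡ Y (mod 10)] column 5: given J=5, M=8, carry-in 0, and digits 0,1,2,5,6,7,8,9 already taken and all letters distinct, J+M≡Y (mod 10) forces Y=3 ⇒ Y=3.

Answer: H=0, J=5, M=8, O=7, P=1, R=9, T=2, V=6, Y=3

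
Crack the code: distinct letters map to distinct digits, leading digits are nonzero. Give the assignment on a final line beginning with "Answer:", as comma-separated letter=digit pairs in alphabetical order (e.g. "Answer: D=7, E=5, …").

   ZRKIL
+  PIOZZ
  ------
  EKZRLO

Step 1. [E] the sum has 6 digits but both addends have 5; that extra leading digit E is the final carry, namely 1, so E=1.
Step 2. [col 1: L + Z ≡ O (mod 10)] several values work for L in column 1 (L + Z ≡ O (mod 10), carry-in 0); try L=2, so L=2.
Step 3. [col 1: L + Z ≡ O (mod 10)] no forcing yet in column 1 (carry-in 0); O=0 is free and consistent — try it ⇒ O=0.
Step 4. [col 1: L + Z ≡ O (mod 10)] column 1: given L=2, O=0, carry-in 0, and digits 0,1,2 already taken and all letters distinct, L+Z≡O (mod 10) forces Z=8. So Z=8.
Step 5. [col 2: I + Z ≡ L (mod 10)] column 2 reads I+Z+carry(1)=L with Z=8, L=2; with digits 0,1,2,8 already taken and all letters distinct, the only value for I is 3 ⇒ I=3.
Step 6. [col 3: K + O ≡ R (mod 10)] K=4 is one option consistent with column 3 (K + O ≡ R (mod 10), carry-in 1) — take it ⇒ K=4.
Step 7. [col 3: K + O ≡ R (mod 10)] column 3: given K=4, O=0, carry-in 1, and digits 0,1,2,3,4,8 already taken and all letters distinct, K+O≡R (mod 10) forces R=5 ⇒ R=5.
Step 8. [col 5: Z + P ≡ K (mod 10)] from column 5 (Z=8, K=4, carry-in 0, digits 0,1,2,3,4,5,8 already taken and all letters distinct): P must equal 6, so P=6.

Answer: E=1, I=3, K=4, L=2, O=0, P=6, R=5, Z=8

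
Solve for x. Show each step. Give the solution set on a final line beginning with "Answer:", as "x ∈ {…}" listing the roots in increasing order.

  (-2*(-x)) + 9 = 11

Step 1. [(-2*(-x)) + 9 = 11] peel the +9: subtract 9 from each side. So sub: -2*(-x) = 2.
Step 2. [-2*(-x) = 2] -2 out front; divide by -2 ⇒ div: -x = -1.
Step 3. [-x = -1] flip signs both sides, so neg: x = 1.

Answer: x ∈ {1}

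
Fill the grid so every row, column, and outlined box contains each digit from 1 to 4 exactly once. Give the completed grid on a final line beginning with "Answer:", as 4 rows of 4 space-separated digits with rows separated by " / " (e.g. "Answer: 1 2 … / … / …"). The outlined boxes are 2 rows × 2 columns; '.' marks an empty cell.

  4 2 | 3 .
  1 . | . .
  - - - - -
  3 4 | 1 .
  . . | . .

Step 1. [r3c4∈{2}] nothing but 2 survives at r3c4, so r3c4=2.
Step 2. [r2c4∈{4}] nothing but 4 survives at r2c4, so r2c4=4.
Step 3. [r4c2∈{1}] r4c2 has the single candidate 1 ⇒ r4c2=1.
Step 4. [r4c3∈{4}] r4c3 is down to just 4, so r4c3=4.
Step 5. [r4c4∈{3}] r4c4 has the single candidate 3. So r4c4=3.
Step 6. [r2c2∈{3}] only 3 remains possible at r2c2 ⇒ r2c2=3.
Step 7. [r1c4∈{1}] r1c4 has the single candidate 1 ⇒ r1c4=1.
Step 8. [r2c3∈{2}] r2c3 has the single candidate 2. So r2c3=2.
Step 9. [r4c1∈{2}] r4c1's peers cover all but 2. So r4c1=2.

Answer: 4 2 3 1 / 1 3 2 4 / 3 4 1 2 / 2 1 4 3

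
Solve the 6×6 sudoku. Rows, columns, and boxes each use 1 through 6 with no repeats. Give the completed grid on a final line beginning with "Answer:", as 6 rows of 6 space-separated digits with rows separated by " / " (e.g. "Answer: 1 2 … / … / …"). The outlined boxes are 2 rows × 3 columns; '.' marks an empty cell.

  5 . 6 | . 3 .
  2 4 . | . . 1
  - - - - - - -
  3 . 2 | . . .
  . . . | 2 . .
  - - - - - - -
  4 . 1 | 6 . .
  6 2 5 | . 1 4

Step 1. [r2c5∈{5,6}] in row 2, 6 fits only at r2c5, so r2c5=6.
Step 2. [r3c4∈{1,4,5}] 1 has one home in col 4: r3c4. So r3c4=1.
Step 3. [r4c6∈{3,5,6}] in row 4, 3 fits only at r4c6 ⇒ r4c6=3.
Step 4. [r4c2∈{1,5,6}] 6 has one home in row 4: r4c2 ⇒ r4c2=6.
Step 5. [r4c5∈{4,5}] in row 4, 5 fits only at r4c5 ⇒ r4c5=5.
Step 6. [r1c6∈{2}] r1c6 has the single candidate 2 ⇒ r1c6=2.
Step 7. [r4c3∈{4}] nothing but 4 survives at r4c3. So r4c3=4.
Step 8. [r1c2∈{1}] nothing but 1 survives at r1c2. So r1c2=1.
Step 9. [r2c4∈{5}] r2c4's peers cover all but 5, so r2c4=5.
Step 10. [r6c4∈{3}] only 3 remains possible at r6c4 ⇒ r6c4=3.
Step 11. [r3c2∈{5}] only 5 remains possible at r3c2. So r3c2=5.
Step 12. [r5c5∈{2}] nothing but 2 survives at r5c5, so r5c5=2.
Step 13. [r5c6∈{5}] r5c6 has the single candidate 5, so r5c6=5.
Step 14. [r5c2∈{3}] nothing but 3 survives at r5c2. So r5c2=3.
Step 15. [r4c1∈{1}] r4c1 has the single candidate 1 ⇒ r4c1=1.
Step 16. [r2c3∈{3}] r2c3's peers cover all but 3. So r2c3=3.
Step 17. [r3c6∈{6}] r3c6's peers cover all but 6 ⇒ r3c6=6.
Step 18. [r1c4∈{4}] r1c4's peers cover all but 4. So r1c4=4.
Step 19. [r3c5∈{4}] r3c5 has the single candidate 4 ⇒ r3c5=4.

Answer: 5 1 6 4 3 2 / 2 4 3 5 6 1 / 3 5 2 1 4 6 / 1 6 4 2 5 3 / 4 3 1 6 2 5 / 6 2 5 3 1 4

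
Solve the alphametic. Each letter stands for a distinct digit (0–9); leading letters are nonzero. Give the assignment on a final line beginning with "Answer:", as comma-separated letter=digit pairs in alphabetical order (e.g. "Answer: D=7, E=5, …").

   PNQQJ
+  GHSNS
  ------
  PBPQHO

Step 1. [P] the sum has 6 digits but both addends have 5; that extra leading digit P is the final carry, namely 1 ⇒ P=1.
Step 2. [col 1: J + S ≡ O (mod 10)] O=2 is one option consistent with column 1 (J + S ≡ O (mod 10), carry-in 0) — take it ⇒ O=2.
Step 3. [col 1: J + S ≡ O (mod 10)] column 1 (J + S ≡ O (mod 10), carry-in 0) doesn't pin J yet; pick J=3 and continue, so J=3.
Step 4. [col 1: J + S ≡ O (mod 10)] in column 1 we have J+S≡O with carry-in 0; given J=3, O=2 and digits 1,2,3 already taken and all letters distinct, that pins S to 9. So S=9.
Step 5. [col 2: Q + N ≡ H (mod 10)] several values work for Q in column 2 (Q + N ≡ H (mod 10), carry-in 1); try Q=7. So Q=7.
Step 6. [col 2: Q + N ≡ H (mod 10)] H=4 is one option consistent with column 2 (Q + N ≡ H (mod 10), carry-in 1) — take it, so H=4.
Step 7. [col 2: Q + N ≡ H (mod 10)] from column 2 (Q=7, H=4, carry-in 1, digits 1,2,3,4,7,9 already taken and all letters distinct): N must equal 6 ⇒ N=6.
Step 8. [col 5: P + G ≡ B (mod 10)] in column 5 we have P+G≡B with carry-in 1; given P=1 and digits 1,2,3,4,6,7,9 already taken and all letters distinct, that pins G to 8. So G=8.
Step 9. [col 5: P + G ≡ B (mod 10)] column 5: given P=1, G=8, carry-in 1, and digits 1,2,3,4,6,7,8,9 already taken and all letters distinct, P+G≡B (mod 10) forces B=0, so B=0.

Answer: B=0, G=8, H=4, J=3, N=6, O=2, P=1, Q=7, S=9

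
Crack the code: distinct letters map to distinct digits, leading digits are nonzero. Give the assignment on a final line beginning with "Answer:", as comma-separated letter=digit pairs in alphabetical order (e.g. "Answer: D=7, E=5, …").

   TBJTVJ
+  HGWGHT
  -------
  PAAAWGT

Step 1. [col 1: J + T ≡ T (mod 10)] in column 1 we have J+T≡T with carry-in 0; given nothing yet and all letters distinct, none taken yet, that pins J to 0, so J=0.
Step 2. [col 1: J + T ≡ T (mod 10)] T=4 is one option consistent with column 1 (J + T ≡ T (mod 10), carry-in 0) — take it, so T=4.
Step 3. [P] P is the leading digit of a 7-digit sum of two 6-digit numbers; the final carry is exactly 1 ⇒ P=1.
Step 4. [col 2: V + H ≡ G (mod 10)] several values work for G in column 2 (V + H ≡ G (mod 10), carry-in 0); try G=7, so G=7.
Step 5. [col 2: V + H ≡ G (mod 10)] no forcing yet in column 2 (carry-in 0); V=9 is free and consistent — try it ⇒ V=9.
Step 6. [col 2: V + H ≡ G (mod 10)] column 2: given V=9, G=7, carry-in 0, and digits 0,1,4,7,9 already taken and all letters distinct, V+H≡G (mod 10) forces H=8 ⇒ H=8.
Step 7. [col 3: T + G ≡ W (mod 10)] from column 3 (T=4, G=7, carry-in 1, digits 0,1,4,7,8,9 already taken and all letters distinct): W must equal 2 ⇒ W=2.
Step 8. [col 4: J + W ≡ A (mod 10)] in column 4 we have J+W≡A with carry-in 1; given J=0, W=2 and digits 0,1,2,4,7,8,9 already taken and all letters distinct, that pins A to 3, so A=3.
Step 9. [col 5: B + G ≡ A (mod 10)] column 5: given G=7, A=3, carry-in 0, and digits 0,1,2,3,4,7,8,9 already taken and all letters distinct, B+G≡A (mod 10) forces B=6. So B=6.

Answer: A=3, B=6, G=7, H=8, J=0, P=1, T=4, V=9, W=2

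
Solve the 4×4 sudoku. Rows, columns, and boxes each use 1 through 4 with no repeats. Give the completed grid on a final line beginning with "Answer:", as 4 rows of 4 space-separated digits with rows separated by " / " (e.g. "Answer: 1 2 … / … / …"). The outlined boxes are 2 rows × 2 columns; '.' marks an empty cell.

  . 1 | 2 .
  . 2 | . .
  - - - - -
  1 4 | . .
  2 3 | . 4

Step 1. [r1c4∈{3}] r1c4 has the single candidate 3, so r1c4=3.
Step 2. [r2c3∈{1,4}] 4 has one home in col 3: r2c3, so r2c3=4.
Step 3. [r2c1∈{3}] r2c1's peers cover all but 3, so r2c1=3.
Step 4. [r3c3∈{3}] r3c3 has the single candidate 3, so r3c3=3.
Step 5. [r2c4∈{1}] nothing but 1 survives at r2c4, so r2c4=1.
Step 6. [r4c3∈{1}] only 1 remains possible at r4c3 ⇒ r4c3=1.
Step 7. [r3c4∈{2}] r3c4 is down to just 2, so r3c4=2.
Step 8. [r1c1∈{4}] r1c1 has the single candidate 4 ⇒ r1c1=4.

Answer: 4 1 2 3 / 3 2 4 1 / 1 4 3 2 / 2 3 1 4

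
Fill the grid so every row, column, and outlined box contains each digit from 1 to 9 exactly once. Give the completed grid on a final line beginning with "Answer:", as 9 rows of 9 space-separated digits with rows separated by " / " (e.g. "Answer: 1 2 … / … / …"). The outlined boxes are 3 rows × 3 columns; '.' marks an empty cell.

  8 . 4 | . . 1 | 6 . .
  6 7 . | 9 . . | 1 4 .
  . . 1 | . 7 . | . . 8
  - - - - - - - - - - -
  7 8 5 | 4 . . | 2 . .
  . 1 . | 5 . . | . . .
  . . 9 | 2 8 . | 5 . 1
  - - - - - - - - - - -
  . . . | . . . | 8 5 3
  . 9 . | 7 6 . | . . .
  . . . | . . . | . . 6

Step 1. [r1c4∈{3}] r1c4's peers cover all but 3, so r1c4=3.
Step 2. [r4c9∈{9}] nothing but 9 survives at r4c9. So r4c9=9.
Step 3. [r2c3∈{2,3}] 3 has one home in row 2: r2c3 ⇒ r2c3=3.
Step 4. [r3c6∈{2,4,5,6}] 4 has one home in row 3: r3c6 ⇒ r3c6=4.
Step 5. [r1c8∈{2,7,9}] in row 1, 9 fits only at r1c8. So r1c8=9.
Step 6. [r9c4∈{1,8}] 8 has one home in col 4: r9c4 ⇒ r9c4=8.
Step 7. [r9c7∈{4,7,9}] col 7 places 9 nowhere but r9c7. So r9c7=9.
Step 8. [r5c7∈{3,4,7}] across col 7, 7 lands solely at r5c7 ⇒ r5c7=7.
Step 9. [r9c8∈{1,2,7}] r9c8 is the only open cell in col 8 admitting 7, so r9c8=7.
Step 10. [r9c3∈{2}] nothing but 2 survives at r9c3, so r9c3=2.
Step 11. [r5c3∈{6}] only 6 remains possible at r5c3, so r5c3=6.
Step 12. [r7c4∈{1}] r7c4 is down to just 1, so r7c4=1.
Step 13. [r7c1∈{4}] r7c1's peers cover all but 4, so r7c1=4.
Step 14. [r6c1∈{3}] r6c1's peers cover all but 3, so r6c1=3.
Step 15. [r8c6∈{2,3,5}] 3 has one home in row 8: r8c6, so r8c6=3.
Step 16. [r8c1∈{1,5}] r8c1 is the only open cell in row 8 admitting 5 ⇒ r8c1=5.
Step 17. [r9c6∈{5}] only 5 remains possible at r9c6 ⇒ r9c6=5.
Step 18. [r5c6∈{9}] r5c6 has the single candidate 9, so r5c6=9.
Step 19. [r1c9∈{2,5,7}] in row 1, 7 fits only at r1c9 ⇒ r1c9=7.
Step 20. [r7c6∈{2}] nothing but 2 survives at r7c6 ⇒ r7c6=2.
Step 21. [r5c5∈{3}] only 3 remains possible at r5c5, so r5c5=3.
Step 22. [r6c8∈{6}] r6c8 has the single candidate 6 ⇒ r6c8=6.
Step 23. [r2c9∈{2,5}] r2c9 is the only open cell in col 9 admitting 5, so r2c9=5.
Step 24. [r3c8∈{2,3}] across box 3, 2 lands solely at r3c8. So r3c8=2.
Step 25. [r1c2∈{2,5}] r1c2 is the only open cell in col 2 admitting 2 ⇒ r1c2=2.
Step 26. [r5c9∈{4}] r5c9's peers cover all but 4. So r5c9=4.
Step 27. [r9c1∈{1}] r9c1 is down to just 1, so r9c1=1.
Step 28. [r4c6∈{6}] r4c6 has the single candidate 6 ⇒ r4c6=6.
Step 29. [r9c2∈{3}] r9c2 is down to just 3, so r9c2=3.
Step 30. [r4c8∈{3}] r4c8 is down to just 3, so r4c8=3.
Step 31. [r3c1∈{9}] only 9 remains possible at r3c1, so r3c1=9.
Step 32. [r6c2∈{4}] r6c2 has the single candidate 4. So r6c2=4.
Step 33. [r5c1∈{2}] r5c1 is down to just 2 ⇒ r5c1=2.
Step 34. [r7c5∈{9}] r7c5 is down to just 9 ⇒ r7c5=9.
Step 35. [r5c8∈{8}] r5c8's peers cover all but 8, so r5c8=8.
Step 36. [r6c6∈{7}] r6c6 has the single candidate 7. So r6c6=7.
Step 37. [r9c5∈{4}] r9c5 has the single candidate 4 ⇒ r9c5=4.
Step 38. [r8c9∈{2}] r8c9's peers cover all but 2, so r8c9=2.
Step 39. [r1c5∈{5}] r1c5 is down to just 5. So r1c5=5.
Step 40. [r8c8∈{1}] nothing but 1 survives at r8c8 ⇒ r8c8=1.
Step 41. [r2c5∈{2}] r2c5 has the single candidate 2 ⇒ r2c5=2.
Step 42. [r4c5∈{1}] r4c5 is down to just 1, so r4c5=1.
Step 43. [r8c7∈{4}] r8c7's peers cover all but 4, so r8c7=4.
Step 44. [r3c2∈{5}] r3c2's peers cover all but 5 ⇒ r3c2=5.
Step 45. [r7c2∈{6}] r7c2's peers cover all but 6 ⇒ r7c2=6.
Step 46. [r8c3∈{8}] r8c3's peers cover all but 8. So r8c3=8.
Step 47. [r2c6∈{8}] only 8 remains possible at r2c6 ⇒ r2c6=8.
Step 48. [r3c7∈{3}] nothing but 3 survives at r3c7 ⇒ r3c7=3.
Step 49. [r7c3∈{7}] nothing but 7 survives at r7c3, so r7c3=7.
Step 50. [r3c4∈{6}] r3c4's peers cover all but 6, so r3c4=6.

Answer: 8 2 4 3 5 1 6 9 7 / 6 7 3 9 2 8 1 4 5 / 9 5 1 6 7 4 3 2 8 / 7 8 5 4 1 6 2 3 9 / 2 1 6 5 3 9 7 8 4 / 3 4 9 2 8 7 5 6 1 / 4 6 7 1 9 2 8 5 3 / 5 9 8 7 6 3 4 1 2 / 1 3 2 8 4 5 9 7 6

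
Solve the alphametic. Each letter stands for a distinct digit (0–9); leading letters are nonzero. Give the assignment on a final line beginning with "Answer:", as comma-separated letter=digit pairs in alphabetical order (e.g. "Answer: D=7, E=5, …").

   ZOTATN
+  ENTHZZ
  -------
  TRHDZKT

Step 1. [col 1: N + Z ≡ T (mod 10)] Z=6 is one option consistent with column 1 (N + Z ≡ T (mod 10), carry-in 0) — take it ⇒ Z=6.
Step 2. [col 1: N + Z ≡ T (mod 10)] column 1 (N + Z ≡ T (mod 10), carry-in 0) doesn't pin T yet; pick T=1 and continue ⇒ T=1.
Step 3. [col 1: N + Z ≡ T (mod 10)] from column 1 (Z=6, T=1, carry-in 0, digits 1,6 already taken and all letters distinct): N must equal 5. So N=5.
Step 4. [col 2: T + Z ≡ K (mod 10)] column 2 reads T+Z+carry(1)=K with T=1, Z=6; with digits 1,5,6 already taken and all letters distinct, the only value for K is 8. So K=8.
Step 5. [col 3: A + H ≡ Z (mod 10)] H=7 is one option consistent with column 3 (A + H ≡ Z (mod 10), carry-in 0) — take it ⇒ H=7.
Step 6. [col 3: A + H ≡ Z (mod 10)] in column 3 we have A+H≡Z with carry-in 0; given H=7, Z=6 and digits 1,5,6,7,8 already taken and all letters distinct, that pins A to 9 ⇒ A=9.
Step 7. [col 4: T + T ≡ D (mod 10)] column 4: given T=1, carry-in 1, and digits 1,5,6,7,8,9 already taken and all letters distinct, T+T≡D (mod 10) forces D=3 ⇒ D=3.
Step 8. [col 5: O + N ≡ H (mod 10)] column 5 reads O+N+carry(0)=H with N=5, H=7; with digits 1,3,5,6,7,8,9 already taken and all letters distinct, the only value for O is 2. So O=2.
Step 9. [col 6: Z + E ≡ R (mod 10)] column 6 reads Z+E+carry(0)=R with Z=6; with digits 1,2,3,5,6,7,8,9 already taken and all letters distinct, the only value for E is 4 ⇒ E=4.
Step 10. [col 6: Z + E ≡ R (mod 10)] column 6 reads Z+E+carry(0)=R with Z=6, E=4; with digits 1,2,3,4,5,6,7,8,9 already taken and all letters distinct, the only value for R is 0 ⇒ R=0.

Answer: A=9, D=3, E=4, H=7, K=8, N=5, O=2, R=0, T=1, Z=6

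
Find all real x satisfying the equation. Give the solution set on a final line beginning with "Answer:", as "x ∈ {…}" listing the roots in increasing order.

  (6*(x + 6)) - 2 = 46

Step 1. [(6*(x + 6)) - 2 = 46] add 2: x sits inside (… - 2) ⇒ sub: 6*(x + 6) = 48.
Step 2. [6*(x + 6) = 48] 6·(inner) — divide through by 6, so div: x + 6 = 8.
Step 3. [x + 6 = 8] subtract 6: x sits inside (… + 6). So sub: x = 2.

Answer: x ∈ {2}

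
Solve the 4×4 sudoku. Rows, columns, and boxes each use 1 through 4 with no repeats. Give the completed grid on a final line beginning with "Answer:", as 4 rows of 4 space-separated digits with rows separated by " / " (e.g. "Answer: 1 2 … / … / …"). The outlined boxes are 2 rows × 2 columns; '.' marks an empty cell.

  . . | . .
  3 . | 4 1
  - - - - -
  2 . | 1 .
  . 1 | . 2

Step 1. [r1c4∈{3}] only 3 remains possible at r1c4, so r1c4=3.
Step 2. [r4c1∈{4}] r4c1 is down to just 4 ⇒ r4c1=4.
Step 3. [r1c2∈{2,4}] across row 1, 4 lands solely at r1c2 ⇒ r1c2=4.
Step 4. [r2c2∈{2}] only 2 remains possible at r2c2, so r2c2=2.
Step 5. [r1c3∈{2}] only 2 remains possible at r1c3 ⇒ r1c3=2.
Step 6. [r3c2∈{3}] r3c2's peers cover all but 3 ⇒ r3c2=3.
Step 7. [r3c4∈{4}] only 4 remains possible at r3c4, so r3c4=4.
Step 8. [r1c1∈{1}] nothing but 1 survives at r1c1 ⇒ r1c1=1.
Step 9. [r4c3∈{3}] only 3 remains possible at r4c3, so r4c3=3.

Answer: 1 4 2 3 / 3 2 4 1 / 2 3 1 4 / 4 1 3 2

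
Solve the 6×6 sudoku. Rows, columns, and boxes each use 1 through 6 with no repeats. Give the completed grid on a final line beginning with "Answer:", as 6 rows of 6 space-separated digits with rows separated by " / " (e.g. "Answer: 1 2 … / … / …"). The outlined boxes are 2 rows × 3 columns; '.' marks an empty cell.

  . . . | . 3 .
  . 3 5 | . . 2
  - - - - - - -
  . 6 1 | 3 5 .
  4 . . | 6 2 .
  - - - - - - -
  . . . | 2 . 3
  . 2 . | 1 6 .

Step 1. [r1c6∈{1,4,5,6}] across col 6, 6 lands solely at r1c6 ⇒ r1c6=6.
Step 2. [r5c5∈{4}] only 4 remains possible at r5c5. So r5c5=4.
Step 3. [r1c2∈{1,4}] across col 2, 4 lands solely at r1c2, so r1c2=4.
Step 4. [r1c1∈{1,2}] row 1 places 1 nowhere but r1c1 ⇒ r1c1=1.
Step 5. [r6c1∈{3,5}] col 1 places 3 nowhere but r6c1, so r6c1=3.
Step 6. [r5c1∈{5,6}] r5c1 is the only open cell in col 1 admitting 5 ⇒ r5c1=5.
Step 7. [r4c2∈{5}] r4c2 has the single candidate 5 ⇒ r4c2=5.
Step 8. [r5c3∈{6}] r5c3 is down to just 6. So r5c3=6.
Step 9. [r3c1∈{2}] nothing but 2 survives at r3c1, so r3c1=2.
Step 10. [r4c6∈{1}] only 1 remains possible at r4c6 ⇒ r4c6=1.
Step 11. [r3c6∈{4}] r3c6 has the single candidate 4. So r3c6=4.
Step 12. [r4c3∈{3}] r4c3 has the single candidate 3, so r4c3=3.
Step 13. [r5c2∈{1}] nothing but 1 survives at r5c2, so r5c2=1.
Step 14. [r2c1∈{6}] only 6 remains possible at r2c1 ⇒ r2c1=6.
Step 15. [r6c3∈{4}] r6c3 has the single candidate 4, so r6c3=4.
Step 16. [r2c5∈{1}] r2c5 has the single candidate 1, so r2c5=1.
Step 17. [r6c6∈{5}] only 5 remains possible at r6c6, so r6c6=5.
Step 18. [r2c4∈{4}] nothing but 4 survives at r2c4 ⇒ r2c4=4.
Step 19. [r1c4∈{5}] only 5 remains possible at r1c4. So r1c4=5.
Step 20. [r1c3∈{2}] r1c3's peers cover all but 2, so r1c3=2.

Answer: 1 4 2 5 3 6 / 6 3 5 4 1 2 / 2 6 1 3 5 4 / 4 5 3 6 2 1 / 5 1 6 2 4 3 / 3 2 4 1 6 5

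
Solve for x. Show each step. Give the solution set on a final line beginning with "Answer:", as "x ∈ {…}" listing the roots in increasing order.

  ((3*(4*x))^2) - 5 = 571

Step 1. [((3*(4*x))^2) - 5 = 571] the outer -5 inverts by adding 5 ⇒ sub: (3*(4*x))^2 = 576.
Step 2. [(3*(4*x))^2 = 576] √ both sides: 576 ≥ 0 gives two branches, so sqrt: 3*(4*x) = 24 or -24.
Step 3. [3*(4*x) = 24 or -24] 3 out front; divide by 3 ⇒ div: 4*x = 8 or -8.
Step 4. [4*x = 8 or -8] LHS = 4·(…); ÷4 both sides. So div: x = 2 or -2.

Answer: x ∈ {-2, 2}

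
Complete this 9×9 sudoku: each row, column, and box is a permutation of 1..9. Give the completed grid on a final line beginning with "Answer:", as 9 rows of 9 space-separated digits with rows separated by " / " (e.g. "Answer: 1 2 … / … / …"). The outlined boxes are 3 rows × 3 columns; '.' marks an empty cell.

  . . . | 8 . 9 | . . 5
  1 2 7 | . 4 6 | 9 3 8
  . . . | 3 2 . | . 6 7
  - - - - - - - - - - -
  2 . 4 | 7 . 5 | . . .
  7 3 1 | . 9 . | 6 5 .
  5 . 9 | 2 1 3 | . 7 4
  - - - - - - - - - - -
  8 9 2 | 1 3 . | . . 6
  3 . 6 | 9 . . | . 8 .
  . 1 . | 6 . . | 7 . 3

Step 1. [r9c1∈{4}] nothing but 4 survives at r9c1, so r9c1=4.
Step 2. [r7c8∈{4}] nothing but 4 survives at r7c8 ⇒ r7c8=4.
Step 3. [r8c2∈{5,7}] r8c2 is the only open cell in col 2 admitting 7 ⇒ r8c2=7.
Step 4. [r3c2∈{4,5,8}] 5 has one home in col 2: r3c2 ⇒ r3c2=5.
Step 5. [r5c6∈{4,8}] 8 has one home in row 5: r5c6, so r5c6=8.
Step 6. [r6c2∈{6,8}] row 6 places 6 nowhere but r6c2. So r6c2=6.
Step 7. [r3c7∈{1,4}] in row 3, 4 fits only at r3c7. So r3c7=4.
Step 8. [r4c7∈{1,3,8}] r4c7 is the only open cell in row 4 admitting 3, so r4c7=3.
Step 9. [r4c9∈{1,9}] across col 9, 9 lands solely at r4c9. So r4c9=9.
Step 10. [r9c6∈{2}] only 2 remains possible at r9c6, so r9c6=2.
Step 11. [r1c8∈{1,2}] 2 has one home in col 8: r1c8 ⇒ r1c8=2.
Step 12. [r8c7∈{1,2,5}] in col 7, 2 fits only at r8c7 ⇒ r8c7=2.
Step 13. [r9c5∈{5,8}] 8 has one home in row 9: r9c5 ⇒ r9c5=8.
Step 14. [r8c6∈{4}] nothing but 4 survives at r8c6. So r8c6=4.
Step 15. [r6c7∈{8}] only 8 remains possible at r6c7. So r6c7=8.
Step 16. [r9c8∈{9}] r9c8 has the single candidate 9. So r9c8=9.
Step 17. [r1c7∈{1}] nothing but 1 survives at r1c7 ⇒ r1c7=1.
Step 18. [r9c3∈{5}] r9c3's peers cover all but 5, so r9c3=5.
Step 19. [r7c7∈{5}] r7c7 is down to just 5, so r7c7=5.
Step 20. [r5c9∈{2}] r5c9 has the single candidate 2. So r5c9=2.
Step 21. [r2c4∈{5}] only 5 remains possible at r2c4 ⇒ r2c4=5.
Step 22. [r1c1∈{6}] r1c1's peers cover all but 6. So r1c1=6.
Step 23. [r4c2∈{8}] r4c2 is down to just 8, so r4c2=8.
Step 24. [r4c8∈{1}] only 1 remains possible at r4c8. So r4c8=1.
Step 25. [r8c9∈{1}] r8c9's peers cover all but 1 ⇒ r8c9=1.
Step 26. [r8c5∈{5}] only 5 remains possible at r8c5, so r8c5=5.
Step 27. [r5c4∈{4}] r5c4's peers cover all but 4 ⇒ r5c4=4.
Step 28. [r3c6∈{1}] only 1 remains possible at r3c6, so r3c6=1.
Step 29. [r7c6∈{7}] nothing but 7 survives at r7c6, so r7c6=7.
Step 30. [r3c3∈{8}] nothing but 8 survives at r3c3 ⇒ r3c3=8.
Step 31. [r1c2∈{4}] r1c2's peers cover all but 4. So r1c2=4.
Step 32. [r1c3∈{3}] nothing but 3 survives at r1c3. So r1c3=3.
Step 33. [r4c5∈{6}] only 6 remains possible at r4c5. So r4c5=6.
Step 34. [r1c5∈{7}] r1c5's peers cover all but 7, so r1c5=7.
Step 35. [r3c1∈{9}] only 9 remains possible at r3c1. So r3c1=9.

Answer: 6 4 3 8 7 9 1 2 5 / 1 2 7 5 4 6 9 3 8 / 9 5 8 3 2 1 4 6 7 / 2 8 4 7 6 5 3 1 9 / 7 3 1 4 9 8 6 5 2 / 5 6 9 2 1 3 8 7 4 / 8 9 2 1 3 7 5 4 6 / 3 7 6 9 5 4 2 8 1 / 4 1 5 6 8 2 7 9 3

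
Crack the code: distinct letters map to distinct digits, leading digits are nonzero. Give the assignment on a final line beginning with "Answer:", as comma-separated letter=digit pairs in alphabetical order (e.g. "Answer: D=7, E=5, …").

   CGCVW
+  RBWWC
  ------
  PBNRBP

Step 1. [col 1: W + C ≡ P (mod 10)] column 1 (W + C ≡ P (mod 10), carry-in 0) doesn't pin P yet; pick P=1 and continue, so P=1.
Step 2. [col 1: W + C ≡ P (mod 10)] no forcing yet in column 1 (carry-in 0); C=8 is free and consistent — try it. So C=8.
Step 3. [col 1: W + C ≡ P (mod 10)] in column 1 we have W+C≡P with carry-in 0; given C=8, P=1 and digits 1,8 already taken and all letters distinct, that pins W to 3. So W=3.
Step 4. [col 2: V + W ≡ B (mod 10)] column 2 (V + W ≡ B (mod 10), carry-in 1) doesn't pin V yet; pick V=6 and continue, so V=6.
Step 5. [col 2: V + W ≡ B (mod 10)] in column 2 we have V+W≡B with carry-in 1; given V=6, W=3 and digits 1,3,6,8 already taken and all letters distinct, that pins B to 0 ⇒ B=0.
Step 6. [col 3: C + W ≡ R (mod 10)] from column 3 (C=8, W=3, carry-in 1, digits 0,1,3,6,8 already taken and all letters distinct): R must equal 2 ⇒ R=2.
Step 7. [col 4: G + B ≡ N (mod 10)] column 4: given B=0, carry-in 1, and digits 0,1,2,3,6,8 already taken and all letters distinct, G+B≡N (mod 10) forces G=4. So G=4.
Step 8. [col 4: G + B ≡ N (mod 10)] from column 4 (G=4, B=0, carry-in 1, digits 0,1,2,3,4,6,8 already taken and all letters distinct): N must equal 5. So N=5.

Answer: B=0, C=8, G=4, N=5, P=1, R=2, V=6, W=3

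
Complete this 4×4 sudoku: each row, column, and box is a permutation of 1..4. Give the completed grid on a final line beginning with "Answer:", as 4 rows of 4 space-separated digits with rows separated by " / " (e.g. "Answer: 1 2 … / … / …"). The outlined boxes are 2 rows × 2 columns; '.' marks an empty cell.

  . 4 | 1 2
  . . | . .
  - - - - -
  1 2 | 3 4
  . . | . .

Step 1. [r1c1∈{3}] nothing but 3 survives at r1c1, so r1c1=3.
Step 2. [r2c3∈{4}] only 4 remains possible at r2c3 ⇒ r2c3=4.
Step 3. [r4c2∈{3}] r4c2 is down to just 3, so r4c2=3.
Step 4. [r2c1∈{2}] r2c1 has the single candidate 2. So r2c1=2.
Step 5. [r4c4∈{1}] r4c4's peers cover all but 1. So r4c4=1.
Step 6. [r2c4∈{3}] r2c4 has the single candidate 3, so r2c4=3.
Step 7. [r2c2∈{1}] nothing but 1 survives at r2c2 ⇒ r2c2=1.
Step 8. [r4c1∈{4}] only 4 remains possible at r4c1, so r4c1=4.
Step 9. [r4c3∈{2}] r4c3's peers cover all but 2, so r4c3=2.

Answer: 3 4 1 2 / 2 1 4 3 / 1 2 3 4 / 4 3 2 1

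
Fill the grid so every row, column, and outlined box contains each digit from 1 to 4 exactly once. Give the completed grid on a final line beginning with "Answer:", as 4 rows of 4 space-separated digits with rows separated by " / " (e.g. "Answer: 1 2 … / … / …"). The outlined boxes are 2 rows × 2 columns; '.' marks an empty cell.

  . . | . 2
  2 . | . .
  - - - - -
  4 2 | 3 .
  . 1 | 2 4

Step 1. [r1c1∈{1,3}] col 1 places 1 nowhere but r1c1. So r1c1=1.
Step 2. [r1c3∈{4}] only 4 remains possible at r1c3. So r1c3=4.
Step 3. [r2c4∈{1,3}] across col 4, 3 lands solely at r2c4, so r2c4=3.
Step 4. [r2c2∈{4}] r2c2 has the single candidate 4, so r2c2=4.
Step 5. [r2c3∈{1}] r2c3 has the single candidate 1. So r2c3=1.
Step 6. [r3c4∈{1}] only 1 remains possible at r3c4. So r3c4=1.
Step 7. [r1c2∈{3}] r1c2 has the single candidate 3, so r1c2=3.
Step 8. [r4c1∈{3}] r4c1 is down to just 3. So r4c1=3.

Answer: 1 3 4 2 / 2 4 1 3 / 4 2 3 1 / 3 1 2 4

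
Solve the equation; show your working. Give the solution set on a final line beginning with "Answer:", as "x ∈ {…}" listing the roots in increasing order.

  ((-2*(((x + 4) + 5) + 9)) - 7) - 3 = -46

Step 1. [((-2*(((x + 4) + 5) + 9)) - 7) - 3 = -46] -3 is outermost — add 3 both sides, so sub: (-2*(((x + 4) + 5) + 9)) - 7 = -43.
Step 2. [(-2*(((x + 4) + 5) + 9)) - 7 = -43] peel the -7: add 7 from each side ⇒ sub: -2*(((x + 4) + 5) + 9) = -36.
Step 3. [-2*(((x + 4) + 5) + 9) = -36] LHS = -2·(…); ÷-2 both sides ⇒ div: ((x + 4) + 5) + 9 = 18.
Step 4. [((x + 4) + 5) + 9 = 18] 9 comes off first (subtract 9), so sub: (x + 4) + 5 = 9.
Step 5. [(x + 4) + 5 = 9] +5 is outermost — subtract 5 both sides. So sub: x + 4 = 4.
Step 6. [x + 4 = 4] 4 comes off first (subtract 4) ⇒ sub: x = 0.

Answer: x ∈ {0}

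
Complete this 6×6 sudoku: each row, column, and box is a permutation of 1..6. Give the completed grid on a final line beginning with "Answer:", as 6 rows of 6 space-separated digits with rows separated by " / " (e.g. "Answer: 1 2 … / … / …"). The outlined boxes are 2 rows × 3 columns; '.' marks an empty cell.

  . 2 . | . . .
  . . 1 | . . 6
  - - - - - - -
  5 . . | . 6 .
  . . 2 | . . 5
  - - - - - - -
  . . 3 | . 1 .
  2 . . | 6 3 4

Step 1. [r4c1∈{1,3,4,6}] across col 1, 1 lands solely at r4c1 ⇒ r4c1=1.
Step 2. [r4c5∈{4}] nothing but 4 survives at r4c5, so r4c5=4.
Step 3. [r4c4∈{3}] r4c4's peers cover all but 3, so r4c4=3.
Step 4. [r1c5∈{5}] r1c5 has the single candidate 5, so r1c5=5.
Step 5. [r2c2∈{3,4,5}] 5 has one home in row 2: r2c2 ⇒ r2c2=5.
Step 6. [r1c6∈{1,3}] 3 has one home in col 6: r1c6 ⇒ r1c6=3.
Step 7. [r5c6∈{2}] r5c6's peers cover all but 2 ⇒ r5c6=2.
Step 8. [r3c3∈{4}] r3c3 has the single candidate 4 ⇒ r3c3=4.
Step 9. [r5c2∈{4,6}] r5c2 is the only open cell in col 2 admitting 4, so r5c2=4.
Step 10. [r3c4∈{1,2}] 2 has one home in row 3: r3c4. So r3c4=2.
Step 11. [r2c4∈{4}] r2c4 is down to just 4, so r2c4=4.
Step 12. [r1c3∈{6}] only 6 remains possible at r1c3. So r1c3=6.
Step 13. [r1c4∈{1}] only 1 remains possible at r1c4 ⇒ r1c4=1.
Step 14. [r2c1∈{3}] r2c1 is down to just 3, so r2c1=3.
Step 15. [r6c2∈{1}] r6c2 is down to just 1, so r6c2=1.
Step 16. [r6c3∈{5}] r6c3's peers cover all but 5, so r6c3=5.
Step 17. [r5c1∈{6}] only 6 remains possible at r5c1 ⇒ r5c1=6.
Step 18. [r3c6∈{1}] only 1 remains possible at r3c6 ⇒ r3c6=1.
Step 19. [r3c2∈{3}] only 3 remains possible at r3c2 ⇒ r3c2=3.
Step 20. [r5c4∈{5}] r5c4 has the single candidate 5 ⇒ r5c4=5.
Step 21. [r2c5∈{2}] only 2 remains possible at r2c5, so r2c5=2.
Step 22. [r1c1∈{4}] r1c1's peers cover all but 4 ⇒ r1c1=4.
Step 23. [r4c2∈{6}] r4c2 is down to just 6. So r4c2=6.

Answer: 4 2 6 1 5 3 / 3 5 1 4 2 6 / 5 3 4 2 6 1 / 1 6 2 3 4 5 / 6 4 3 5 1 2 / 2 1 5 6 3 4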